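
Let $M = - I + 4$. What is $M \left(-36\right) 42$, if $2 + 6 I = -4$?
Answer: $-7560$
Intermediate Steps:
$I = -1$ ($I = - \frac{1}{3} + \frac{1}{6} \left(-4\right) = - \frac{1}{3} - \frac{2}{3} = -1$)
$M = 5$ ($M = \left(-1\right) \left(-1\right) + 4 = 1 + 4 = 5$)
$M \left(-36\right) 42 = 5 \left(-36\right) 42 = \left(-180\right) 42 = -7560$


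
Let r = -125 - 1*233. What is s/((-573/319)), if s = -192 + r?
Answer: 175450/573 ≈ 306.20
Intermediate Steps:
r = -358 (r = -125 - 233 = -358)
s = -550 (s = -192 - 358 = -550)
s/((-573/319)) = -550/((-573/319)) = -550/((-573*1/319)) = -550/(-573/319) = -550*(-319/573) = 175450/573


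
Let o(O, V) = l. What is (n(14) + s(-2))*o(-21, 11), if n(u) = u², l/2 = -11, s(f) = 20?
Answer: -4752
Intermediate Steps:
l = -22 (l = 2*(-11) = -22)
o(O, V) = -22
(n(14) + s(-2))*o(-21, 11) = (14² + 20)*(-22) = (196 + 20)*(-22) = 216*(-22) = -4752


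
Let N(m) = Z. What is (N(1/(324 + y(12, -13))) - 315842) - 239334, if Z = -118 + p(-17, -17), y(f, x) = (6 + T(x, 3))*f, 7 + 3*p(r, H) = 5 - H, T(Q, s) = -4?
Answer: -555289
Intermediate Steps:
p(r, H) = -⅔ - H/3 (p(r, H) = -7/3 + (5 - H)/3 = -7/3 + (5/3 - H/3) = -⅔ - H/3)
y(f, x) = 2*f (y(f, x) = (6 - 4)*f = 2*f)
Z = -113 (Z = -118 + (-⅔ - ⅓*(-17)) = -118 + (-⅔ + 17/3) = -118 + 5 = -113)
N(m) = -113
(N(1/(324 + y(12, -13))) - 315842) - 239334 = (-113 - 315842) - 239334 = -315955 - 239334 = -555289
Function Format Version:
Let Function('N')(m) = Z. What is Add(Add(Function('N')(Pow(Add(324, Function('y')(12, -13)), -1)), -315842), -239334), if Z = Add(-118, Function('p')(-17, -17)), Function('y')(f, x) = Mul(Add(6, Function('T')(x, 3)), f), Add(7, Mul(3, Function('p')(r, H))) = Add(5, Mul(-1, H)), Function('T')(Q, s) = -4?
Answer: -555289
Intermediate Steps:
Function('p')(r, H) = Add(Rational(-2, 3), Mul(Rational(-1, 3), H)) (Function('p')(r, H) = Add(Rational(-7, 3), Mul(Rational(1, 3), Add(5, Mul(-1, H)))) = Add(Rational(-7, 3), Add(Rational(5, 3), Mul(Rational(-1, 3), H))) = Add(Rational(-2, 3), Mul(Rational(-1, 3), H)))
Function('y')(f, x) = Mul(2, f) (Function('y')(f, x) = Mul(Add(6, -4), f) = Mul(2, f))
Z = -113 (Z = Add(-118, Add(Rational(-2, 3), Mul(Rational(-1, 3), -17))) = Add(-118, Add(Rational(-2, 3), Rational(17, 3))) = Add(-118, 5) = -113)
Function('N')(m) = -113
Add(Add(Function('N')(Pow(Add(324, Function('y')(12, -13)), -1)), -315842), -239334) = Add(Add(-113, -315842), -239334) = Add(-315955, -239334) = -555289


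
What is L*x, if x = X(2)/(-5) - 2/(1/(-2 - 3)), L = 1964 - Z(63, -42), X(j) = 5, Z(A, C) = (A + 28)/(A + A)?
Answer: 35339/2 ≈ 17670.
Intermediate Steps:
Z(A, C) = (28 + A)/(2*A) (Z(A, C) = (28 + A)/((2*A)) = (28 + A)*(1/(2*A)) = (28 + A)/(2*A))
L = 35339/18 (L = 1964 - (28 + 63)/(2*63) = 1964 - 91/(2*63) = 1964 - 1*13/18 = 1964 - 13/18 = 35339/18 ≈ 1963.3)
x = 9 (x = 5/(-5) - 2/(1/(-2 - 3)) = 5*(-1/5) - 2/(1/(-5)) = -1 - 2/(-1/5) = -1 - 2*(-5) = -1 + 10 = 9)
L*x = (35339/18)*9 = 35339/2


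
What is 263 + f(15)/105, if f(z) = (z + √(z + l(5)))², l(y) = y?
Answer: 796/3 + 4*√5/7 ≈ 266.61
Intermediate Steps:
f(z) = (z + √(5 + z))² (f(z) = (z + √(z + 5))² = (z + √(5 + z))²)
263 + f(15)/105 = 263 + (15 + √(5 + 15))²/105 = 263 + (15 + √20)²/105 = 263 + (15 + 2*√5)²/105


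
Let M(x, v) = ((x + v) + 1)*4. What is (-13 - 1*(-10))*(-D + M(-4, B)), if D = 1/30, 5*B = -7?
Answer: 529/10 ≈ 52.900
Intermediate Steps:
B = -7/5 (B = (⅕)*(-7) = -7/5 ≈ -1.4000)
M(x, v) = 4 + 4*v + 4*x (M(x, v) = ((v + x) + 1)*4 = (1 + v + x)*4 = 4 + 4*v + 4*x)
D = 1/30 ≈ 0.033333
(-13 - 1*(-10))*(-D + M(-4, B)) = (-13 - 1*(-10))*(-1*1/30 + (4 + 4*(-7/5) + 4*(-4))) = (-13 + 10)*(-1/30 + (4 - 28/5 - 16)) = -3*(-1/30 - 88/5) = -3*(-529/30) = 529/10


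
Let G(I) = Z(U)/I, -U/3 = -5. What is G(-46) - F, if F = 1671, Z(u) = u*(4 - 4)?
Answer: -1671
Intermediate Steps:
U = 15 (U = -3*(-5) = 15)
Z(u) = 0 (Z(u) = u*0 = 0)
G(I) = 0 (G(I) = 0/I = 0)
G(-46) - F = 0 - 1*1671 = 0 - 1671 = -1671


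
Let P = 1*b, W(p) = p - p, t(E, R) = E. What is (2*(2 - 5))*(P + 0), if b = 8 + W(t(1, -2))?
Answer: -48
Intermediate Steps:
W(p) = 0
b = 8 (b = 8 + 0 = 8)
P = 8 (P = 1*8 = 8)
(2*(2 - 5))*(P + 0) = (2*(2 - 5))*(8 + 0) = (2*(-3))*8 = -6*8 = -48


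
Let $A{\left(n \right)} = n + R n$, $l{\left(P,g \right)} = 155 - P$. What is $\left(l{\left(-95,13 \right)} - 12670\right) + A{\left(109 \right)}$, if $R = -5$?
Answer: $-12856$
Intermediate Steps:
$A{\left(n \right)} = - 4 n$ ($A{\left(n \right)} = n - 5 n = - 4 n$)
$\left(l{\left(-95,13 \right)} - 12670\right) + A{\left(109 \right)} = \left(\left(155 - -95\right) - 12670\right) - 436 = \left(\left(155 + 95\right) - 12670\right) - 436 = \left(250 - 12670\right) - 436 = -12420 - 436 = -12856$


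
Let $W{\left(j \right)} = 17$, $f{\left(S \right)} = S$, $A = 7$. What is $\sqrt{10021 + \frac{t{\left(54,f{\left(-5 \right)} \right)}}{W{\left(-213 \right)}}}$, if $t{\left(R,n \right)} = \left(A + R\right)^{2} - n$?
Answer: $\frac{\sqrt{2959411}}{17} \approx 101.19$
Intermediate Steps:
$t{\left(R,n \right)} = \left(7 + R\right)^{2} - n$
$\sqrt{10021 + \frac{t{\left(54,f{\left(-5 \right)} \right)}}{W{\left(-213 \right)}}} = \sqrt{10021 + \frac{\left(7 + 54\right)^{2} - -5}{17}} = \sqrt{10021 + \left(61^{2} + 5\right) \frac{1}{17}} = \sqrt{10021 + \left(3721 + 5\right) \frac{1}{17}} = \sqrt{10021 + 3726 \cdot \frac{1}{17}} = \sqrt{10021 + \frac{3726}{17}} = \sqrt{\frac{174083}{17}} = \frac{\sqrt{2959411}}{17}$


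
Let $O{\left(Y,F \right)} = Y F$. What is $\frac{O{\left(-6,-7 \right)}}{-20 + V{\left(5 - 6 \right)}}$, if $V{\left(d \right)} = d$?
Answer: $-2$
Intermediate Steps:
$O{\left(Y,F \right)} = F Y$
$\frac{O{\left(-6,-7 \right)}}{-20 + V{\left(5 - 6 \right)}} = \frac{\left(-7\right) \left(-6\right)}{-20 + \left(5 - 6\right)} = \frac{42}{-20 + \left(5 - 6\right)} = \frac{42}{-20 - 1} = \frac{42}{-21} = 42 \left(- \frac{1}{21}\right) = -2$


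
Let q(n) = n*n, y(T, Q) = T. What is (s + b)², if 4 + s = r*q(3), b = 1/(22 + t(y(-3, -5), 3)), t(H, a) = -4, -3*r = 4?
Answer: 82369/324 ≈ 254.23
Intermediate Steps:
r = -4/3 (r = -⅓*4 = -4/3 ≈ -1.3333)
q(n) = n²
b = 1/18 (b = 1/(22 - 4) = 1/18 ≈ 0.055556)
s = -16 (s = -4 - 4/3*3² = -4 - 4/3*9 = -4 - 12 = -16)
(s + b)² = (-16 + 1/18)² = (-287/18)² = 82369/324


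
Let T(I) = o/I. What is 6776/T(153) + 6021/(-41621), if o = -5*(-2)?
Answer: 21574797939/208105 ≈ 1.0367e+5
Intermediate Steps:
o = 10
T(I) = 10/I
6776/T(153) + 6021/(-41621) = 6776/((10/153)) + 6021/(-41621) = 6776/((10*(1/153))) + 6021*(-1/41621) = 6776/(10/153) - 6021/41621 = 6776*(153/10) - 6021/41621 = 518364/5 - 6021/41621 = 21574797939/208105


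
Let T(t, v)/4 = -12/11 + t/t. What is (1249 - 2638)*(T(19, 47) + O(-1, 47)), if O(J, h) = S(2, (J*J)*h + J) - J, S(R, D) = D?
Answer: -712557/11 ≈ -64778.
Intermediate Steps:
O(J, h) = h*J² (O(J, h) = ((J*J)*h + J) - J = (J²*h + J) - J = (h*J² + J) - J = (J + h*J²) - J = h*J²)
T(t, v) = -4/11 (T(t, v) = 4*(-12/11 + t/t) = 4*(-12*1/11 + 1) = 4*(-12/11 + 1) = 4*(-1/11) = -4/11)
(1249 - 2638)*(T(19, 47) + O(-1, 47)) = (1249 - 2638)*(-4/11 + 47*(-1)²) = -1389*(-4/11 + 47*1) = -1389*(-4/11 + 47) = -1389*513/11 = -712557/11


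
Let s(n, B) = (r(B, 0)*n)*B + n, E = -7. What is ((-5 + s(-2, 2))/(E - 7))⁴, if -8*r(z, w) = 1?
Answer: 28561/614656 ≈ 0.046467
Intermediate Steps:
r(z, w) = -⅛ (r(z, w) = -⅛*1 = -⅛)
s(n, B) = n - B*n/8 (s(n, B) = (-n/8)*B + n = -B*n/8 + n = n - B*n/8)
((-5 + s(-2, 2))/(E - 7))⁴ = ((-5 + (⅛)*(-2)*(8 - 1*2))/(-7 - 7))⁴ = ((-5 + (⅛)*(-2)*(8 - 2))/(-14))⁴ = ((-5 + (⅛)*(-2)*6)*(-1/14))⁴ = ((-5 - 3/2)*(-1/14))⁴ = (-13/2*(-1/14))⁴ = (13/28)⁴ = 28561/614656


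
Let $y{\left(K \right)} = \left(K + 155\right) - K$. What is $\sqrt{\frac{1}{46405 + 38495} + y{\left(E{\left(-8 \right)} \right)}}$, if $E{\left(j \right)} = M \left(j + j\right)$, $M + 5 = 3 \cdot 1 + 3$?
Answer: $\frac{\sqrt{11172416349}}{8490} \approx 12.45$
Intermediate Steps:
$M = 1$ ($M = -5 + \left(3 \cdot 1 + 3\right) = -5 + \left(3 + 3\right) = -5 + 6 = 1$)
$E{\left(j \right)} = 2 j$ ($E{\left(j \right)} = 1 \left(j + j\right) = 1 \cdot 2 j = 2 j$)
$y{\left(K \right)} = 155$ ($y{\left(K \right)} = \left(155 + K\right) - K = 155$)
$\sqrt{\frac{1}{46405 + 38495} + y{\left(E{\left(-8 \right)} \right)}} = \sqrt{\frac{1}{46405 + 38495} + 155} = \sqrt{\frac{1}{84900} + 155} = \sqrt{\frac{13159501}{84900}} = \frac{\sqrt{11172416349}}{8490}$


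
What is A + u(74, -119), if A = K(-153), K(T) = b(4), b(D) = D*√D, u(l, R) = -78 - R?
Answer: 49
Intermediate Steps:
b(D) = D^(3/2)
K(T) = 8 (K(T) = 4^(3/2) = 8)
A = 8
A + u(74, -119) = 8 + (-78 - 1*(-119)) = 8 + (-78 + 119) = 8 + 41 = 49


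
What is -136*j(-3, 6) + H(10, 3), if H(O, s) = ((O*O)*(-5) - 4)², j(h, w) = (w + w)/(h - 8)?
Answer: 2795808/11 ≈ 2.5416e+5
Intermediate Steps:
j(h, w) = 2*w/(-8 + h) (j(h, w) = (2*w)/(-8 + h) = 2*w/(-8 + h))
H(O, s) = (-4 - 5*O²)² (H(O, s) = (O²*(-5) - 4)² = (-5*O² - 4)² = (-4 - 5*O²)²)
-136*j(-3, 6) + H(10, 3) = -272*6/(-8 - 3) + (4 + 5*10²)² = -272*6/(-11) + (4 + 5*100)² = -272*6*(-1)/11 + (4 + 500)² = -136*(-12/11) + 504² = 1632/11 + 254016 = 2795808/11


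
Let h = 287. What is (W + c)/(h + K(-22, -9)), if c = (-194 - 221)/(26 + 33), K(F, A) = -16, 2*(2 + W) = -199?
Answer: -12807/31978 ≈ -0.40049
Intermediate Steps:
W = -203/2 (W = -2 + (½)*(-199) = -2 - 199/2 = -203/2 ≈ -101.50)
c = -415/59 ≈ -7.0339
(W + c)/(h + K(-22, -9)) = (-203/2 - 415/59)/(287 - 16) = -12807/118/271 = -12807/118*1/271 = -12807/31978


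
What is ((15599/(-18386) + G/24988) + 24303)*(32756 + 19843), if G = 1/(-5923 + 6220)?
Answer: 29070075849542278015/22741753716 ≈ 1.2783e+9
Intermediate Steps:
G = 1/297 ≈ 0.0033670
((15599/(-18386) + G/24988) + 24303)*(32756 + 19843) = ((15599/(-18386) + (1/297)/24988) + 24303)*(32756 + 19843) = ((15599*(-1/18386) + (1/297)*(1/24988)) + 24303)*52599 = ((-15599/18386 + 1/7421436) + 24303)*52599 = (-57883480889/68225261148 + 24303)*52599 = (1658020638198955/68225261148)*52599 = 29070075849542278015/22741753716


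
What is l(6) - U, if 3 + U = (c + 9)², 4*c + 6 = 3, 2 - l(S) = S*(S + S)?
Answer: -2161/16 ≈ -135.06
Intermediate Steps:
l(S) = 2 - 2*S² (l(S) = 2 - S*(S + S) = 2 - S*2*S = 2 - 2*S²)
c = -¾ (c = -3/2 + (¼)*3 = -3/2 + ¾ = -¾ ≈ -0.75000)
U = 1041/16 (U = -3 + (-¾ + 9)² = -3 + (33/4)² = -3 + 1089/16 = 1041/16 ≈ 65.063)
l(6) - U = (2 - 2*6²) - 1*1041/16 = (2 - 2*36) - 1041/16 = (2 - 72) - 1041/16 = -70 - 1041/16 = -2161/16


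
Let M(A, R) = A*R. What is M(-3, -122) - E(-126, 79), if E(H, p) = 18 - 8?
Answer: 356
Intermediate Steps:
E(H, p) = 10
M(-3, -122) - E(-126, 79) = -3*(-122) - 1*10 = 366 - 10 = 356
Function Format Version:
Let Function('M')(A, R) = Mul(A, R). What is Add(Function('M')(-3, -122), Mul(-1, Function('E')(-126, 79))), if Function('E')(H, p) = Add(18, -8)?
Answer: 356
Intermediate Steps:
Function('E')(H, p) = 10
Add(Function('M')(-3, -122), Mul(-1, Function('E')(-126, 79))) = Add(Mul(-3, -122), Mul(-1, 10)) = Add(366, -10) = 356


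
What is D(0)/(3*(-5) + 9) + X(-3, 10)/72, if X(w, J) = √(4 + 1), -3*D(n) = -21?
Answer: -7/6 + √5/72 ≈ -1.1356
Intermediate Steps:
D(n) = 7 (D(n) = -⅓*(-21) = 7)
X(w, J) = √5
D(0)/(3*(-5) + 9) + X(-3, 10)/72 = 7/(3*(-5) + 9) + √5/72 = 7/(-15 + 9) + √5*(1/72) = 7/(-6) + √5/72 = 7*(-⅙) + √5/72 = -7/6 + √5/72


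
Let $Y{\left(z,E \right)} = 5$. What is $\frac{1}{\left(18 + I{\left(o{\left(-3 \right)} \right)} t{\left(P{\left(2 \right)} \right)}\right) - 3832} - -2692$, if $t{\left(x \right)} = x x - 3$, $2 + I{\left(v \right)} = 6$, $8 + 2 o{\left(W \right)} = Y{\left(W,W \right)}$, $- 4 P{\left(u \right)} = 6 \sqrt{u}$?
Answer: $\frac{10251135}{3808} \approx 2692.0$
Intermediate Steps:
$P{\left(u \right)} = - \frac{3 \sqrt{u}}{2}$ ($P{\left(u \right)} = - \frac{6 \sqrt{u}}{4} = - \frac{3 \sqrt{u}}{2}$)
$o{\left(W \right)} = - \frac{3}{2}$ ($o{\left(W \right)} = -4 + \frac{1}{2} \cdot 5 = -4 + \frac{5}{2} = - \frac{3}{2}$)
$I{\left(v \right)} = 4$ ($I{\left(v \right)} = -2 + 6 = 4$)
$t{\left(x \right)} = -3 + x^{2}$ ($t{\left(x \right)} = x^{2} - 3 = -3 + x^{2}$)
$\frac{1}{\left(18 + I{\left(o{\left(-3 \right)} \right)} t{\left(P{\left(2 \right)} \right)}\right) - 3832} - -2692 = \frac{1}{\left(18 + 4 \left(-3 + \left(- \frac{3 \sqrt{2}}{2}\right)^{2}\right)\right) - 3832} - -2692 = \frac{1}{\left(18 + 4 \left(-3 + \frac{9}{2}\right)\right) - 3832} + 2692 = \frac{1}{\left(18 + 4 \cdot \frac{3}{2}\right) - 3832} + 2692 = \frac{1}{\left(18 + 6\right) - 3832} + 2692 = \frac{1}{24 - 3832} + 2692 = \frac{1}{-3808} + 2692 = - \frac{1}{3808} + 2692 = \frac{10251135}{3808}$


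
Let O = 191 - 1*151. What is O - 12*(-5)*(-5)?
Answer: -260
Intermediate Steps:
O = 40 (O = 191 - 151 = 40)
O - 12*(-5)*(-5) = 40 - 12*(-5)*(-5) = 40 - 2*(-30)*(-5) = 40 + 60*(-5) = 40 - 300 = -260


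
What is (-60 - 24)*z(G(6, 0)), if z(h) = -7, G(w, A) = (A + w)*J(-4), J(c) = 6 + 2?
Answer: 588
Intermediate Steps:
J(c) = 8
G(w, A) = 8*A + 8*w (G(w, A) = (A + w)*8 = 8*A + 8*w)
(-60 - 24)*z(G(6, 0)) = (-60 - 24)*(-7) = -84*(-7) = 588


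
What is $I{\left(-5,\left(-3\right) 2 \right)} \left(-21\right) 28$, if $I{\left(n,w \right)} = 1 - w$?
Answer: $-4116$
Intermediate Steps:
$I{\left(-5,\left(-3\right) 2 \right)} \left(-21\right) 28 = \left(1 - \left(-3\right) 2\right) \left(-21\right) 28 = \left(1 - -6\right) \left(-21\right) 28 = \left(1 + 6\right) \left(-21\right) 28 = 7 \left(-21\right) 28 = \left(-147\right) 28 = -4116$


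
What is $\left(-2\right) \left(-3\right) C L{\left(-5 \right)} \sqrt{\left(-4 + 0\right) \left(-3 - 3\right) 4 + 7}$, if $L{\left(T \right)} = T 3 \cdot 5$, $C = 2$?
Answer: $- 900 \sqrt{103} \approx -9134.0$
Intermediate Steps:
$L{\left(T \right)} = 15 T$ ($L{\left(T \right)} = T 15 = 15 T$)
$\left(-2\right) \left(-3\right) C L{\left(-5 \right)} \sqrt{\left(-4 + 0\right) \left(-3 - 3\right) 4 + 7} = \left(-2\right) \left(-3\right) 2 \cdot 15 \left(-5\right) \sqrt{\left(-4 + 0\right) \left(-3 - 3\right) 4 + 7} = 6 \cdot 2 \left(-75\right) \sqrt{\left(-4\right) \left(-6\right) 4 + 7} = 12 \left(-75\right) \sqrt{24 \cdot 4 + 7} = - 900 \sqrt{96 + 7} = - 900 \sqrt{103}$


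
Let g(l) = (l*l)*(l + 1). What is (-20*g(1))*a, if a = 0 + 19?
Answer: -760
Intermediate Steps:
g(l) = l²*(1 + l)
a = 19
(-20*g(1))*a = -20*1²*(1 + 1)*19 = -20*2*19 = -40*19 = -760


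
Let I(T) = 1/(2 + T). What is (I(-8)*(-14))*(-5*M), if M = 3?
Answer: -35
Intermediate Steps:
(I(-8)*(-14))*(-5*M) = (-14/(2 - 8))*(-5*3) = (-14/(-6))*(-15) = -⅙*(-14)*(-15) = (7/3)*(-15) = -35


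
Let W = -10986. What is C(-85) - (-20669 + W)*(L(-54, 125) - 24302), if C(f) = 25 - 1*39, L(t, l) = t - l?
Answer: -774946069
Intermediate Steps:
C(f) = -14 (C(f) = 25 - 39 = -14)
C(-85) - (-20669 + W)*(L(-54, 125) - 24302) = -14 - (-20669 - 10986)*((-54 - 1*125) - 24302) = -14 - (-31655)*((-54 - 125) - 24302) = -14 - (-31655)*(-179 - 24302) = -14 - (-31655)*(-24481) = -14 - 1*774946055 = -14 - 774946055 = -774946069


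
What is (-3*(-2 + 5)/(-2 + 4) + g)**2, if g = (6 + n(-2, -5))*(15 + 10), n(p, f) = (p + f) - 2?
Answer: 25281/4 ≈ 6320.3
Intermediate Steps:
n(p, f) = -2 + f + p (n(p, f) = (f + p) - 2 = -2 + f + p)
g = -75 (g = (6 + (-2 - 5 - 2))*(15 + 10) = (6 - 9)*25 = -3*25 = -75)
(-3*(-2 + 5)/(-2 + 4) + g)**2 = (-3*(-2 + 5)/(-2 + 4) - 75)**2 = (-9/2 - 75)**2 = (-159/2)**2 = 25281/4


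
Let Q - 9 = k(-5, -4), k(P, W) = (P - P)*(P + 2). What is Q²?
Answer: 81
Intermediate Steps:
k(P, W) = 0 (k(P, W) = 0*(2 + P) = 0)
Q = 9 (Q = 9 + 0 = 9)
Q² = 9² = 81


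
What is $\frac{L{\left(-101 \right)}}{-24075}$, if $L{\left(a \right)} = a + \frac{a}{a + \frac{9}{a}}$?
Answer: $\frac{1021009}{245805750} \approx 0.0041537$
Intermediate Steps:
$L{\left(a \right)} = a + \frac{a}{a + \frac{9}{a}}$
$\frac{L{\left(-101 \right)}}{-24075} = \frac{\left(-101\right) \frac{1}{9 + \left(-101\right)^{2}} \left(9 - 101 + \left(-101\right)^{2}\right)}{-24075} = - \frac{101 \left(9 - 101 + 10201\right)}{9 + 10201} \left(- \frac{1}{24075}\right) = \left(-101\right) \frac{1}{10210} \cdot 10109 \left(- \frac{1}{24075}\right) = \left(- \frac{1021009}{10210}\right) \left(- \frac{1}{24075}\right) = \frac{1021009}{245805750}$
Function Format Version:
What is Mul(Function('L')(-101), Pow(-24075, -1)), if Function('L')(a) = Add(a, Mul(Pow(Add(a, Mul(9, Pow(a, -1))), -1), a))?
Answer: Rational(1021009, 245805750) ≈ 0.0041537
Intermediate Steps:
Function('L')(a) = Add(a, Mul(a, Pow(Add(a, Mul(9, Pow(a, -1))), -1)))
Mul(Function('L')(-101), Pow(-24075, -1)) = Mul(Mul(-101, Pow(Add(9, Pow(-101, 2)), -1), Add(9, -101, Pow(-101, 2))), Pow(-24075, -1)) = Mul(Mul(-101, Pow(Add(9, 10201), -1), Add(9, -101, 10201)), Rational(-1, 24075)) = Mul(Mul(-101, Pow(10210, -1), 10109), Rational(-1, 24075)) = Mul(Mul(-101, Rational(1, 10210), 10109), Rational(-1, 24075)) = Mul(Rational(-1021009, 10210), Rational(-1, 24075)) = Rational(1021009, 245805750)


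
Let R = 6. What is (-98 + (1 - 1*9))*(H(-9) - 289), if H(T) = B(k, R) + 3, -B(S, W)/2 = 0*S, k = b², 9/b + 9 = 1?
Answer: 30316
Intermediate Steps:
b = -9/8 (b = 9/(-9 + 1) = 9/(-8) = 9*(-⅛) = -9/8 ≈ -1.1250)
k = 81/64 (k = (-9/8)² = 81/64 ≈ 1.2656)
B(S, W) = 0 (B(S, W) = -0*S = -2*0 = 0)
H(T) = 3 (H(T) = 0 + 3 = 3)
(-98 + (1 - 1*9))*(H(-9) - 289) = (-98 + (1 - 1*9))*(3 - 289) = (-98 + (1 - 9))*(-286) = (-98 - 8)*(-286) = -106*(-286) = 30316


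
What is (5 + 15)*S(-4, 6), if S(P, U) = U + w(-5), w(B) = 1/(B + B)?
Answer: 118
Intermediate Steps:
w(B) = 1/(2*B)
S(P, U) = -1/10 + U (S(P, U) = U + (1/2)/(-5) = U + (1/2)*(-1/5) = U - 1/10 = -1/10 + U)
(5 + 15)*S(-4, 6) = (5 + 15)*(-1/10 + 6) = 20*(59/10) = 118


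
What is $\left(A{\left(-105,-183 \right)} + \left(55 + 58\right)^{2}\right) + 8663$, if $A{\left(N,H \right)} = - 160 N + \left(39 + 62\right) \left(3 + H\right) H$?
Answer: $3365172$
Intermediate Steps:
$A{\left(N,H \right)} = - 160 N + H \left(303 + 101 H\right)$ ($A{\left(N,H \right)} = - 160 N + 101 \left(3 + H\right) H = - 160 N + \left(303 + 101 H\right) H = - 160 N + H \left(303 + 101 H\right)$)
$\left(A{\left(-105,-183 \right)} + \left(55 + 58\right)^{2}\right) + 8663 = \left(\left(\left(-160\right) \left(-105\right) + 101 \left(-183\right)^{2} + 303 \left(-183\right)\right) + \left(55 + 58\right)^{2}\right) + 8663 = \left(\left(16800 + 101 \cdot 33489 - 55449\right) + 113^{2}\right) + 8663 = \left(\left(16800 + 3382389 - 55449\right) + 12769\right) + 8663 = \left(3343740 + 12769\right) + 8663 = 3356509 + 8663 = 3365172$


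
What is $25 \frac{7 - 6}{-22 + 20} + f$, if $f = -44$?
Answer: $- \frac{113}{2} \approx -56.5$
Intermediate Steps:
$25 \frac{7 - 6}{-22 + 20} + f = 25 \frac{7 - 6}{-22 + 20} - 44 = 25 \cdot 1 \frac{1}{-2} - 44 = 25 \cdot 1 \left(- \frac{1}{2}\right) - 44 = 25 \left(- \frac{1}{2}\right) - 44 = - \frac{25}{2} - 44 = - \frac{113}{2}$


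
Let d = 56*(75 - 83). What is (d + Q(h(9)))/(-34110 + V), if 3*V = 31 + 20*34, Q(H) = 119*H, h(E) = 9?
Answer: -89/4839 ≈ -0.018392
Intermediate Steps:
d = -448 (d = 56*(-8) = -448)
V = 237 (V = (31 + 20*34)/3 = (31 + 680)/3 = (1/3)*711 = 237)
(d + Q(h(9)))/(-34110 + V) = (-448 + 119*9)/(-34110 + 237) = (-448 + 1071)/(-33873) = 623*(-1/33873) = -89/4839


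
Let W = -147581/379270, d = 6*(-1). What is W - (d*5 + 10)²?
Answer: -151855581/379270 ≈ -400.39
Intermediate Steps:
d = -6
W = -147581/379270 (W = -147581*1/379270 = -147581/379270 ≈ -0.38912)
W - (d*5 + 10)² = -147581/379270 - (-6*5 + 10)² = -147581/379270 - (-30 + 10)² = -147581/379270 - 1*(-20)² = -147581/379270 - 1*400 = -147581/379270 - 400 = -151855581/379270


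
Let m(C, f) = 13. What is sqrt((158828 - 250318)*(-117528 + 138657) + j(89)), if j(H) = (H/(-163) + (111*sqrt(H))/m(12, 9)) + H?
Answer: sqrt(-8679894853573164 + 38339067*sqrt(89))/2119 ≈ 43967.0*I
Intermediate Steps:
j(H) = 111*sqrt(H)/13 + 162*H/163 (j(H) = (H/(-163) + (111*sqrt(H))/13) + H = (H*(-1/163) + (111*sqrt(H))*(1/13)) + H = (-H/163 + 111*sqrt(H)/13) + H = 111*sqrt(H)/13 + 162*H/163)
sqrt((158828 - 250318)*(-117528 + 138657) + j(89)) = sqrt((158828 - 250318)*(-117528 + 138657) + (111*sqrt(89)/13 + (162/163)*89)) = sqrt(-91490*21129 + (111*sqrt(89)/13 + 14418/163)) = sqrt(-1933092210 + (14418/163 + 111*sqrt(89)/13)) = sqrt(-315094015812/163 + 111*sqrt(89)/13)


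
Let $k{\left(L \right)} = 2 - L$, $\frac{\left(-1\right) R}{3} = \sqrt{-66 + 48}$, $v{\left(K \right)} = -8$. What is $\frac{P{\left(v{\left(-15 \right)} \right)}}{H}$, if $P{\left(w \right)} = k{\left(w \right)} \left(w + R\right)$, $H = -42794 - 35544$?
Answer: $\frac{40}{39169} + \frac{45 i \sqrt{2}}{39169} \approx 0.0010212 + 0.0016247 i$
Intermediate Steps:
$R = - 9 i \sqrt{2}$ ($R = - 3 \sqrt{-66 + 48} = - 3 \sqrt{-18} = - 3 \cdot 3 i \sqrt{2} = - 9 i \sqrt{2} \approx - 12.728 i$)
$H = -78338$
$P{\left(w \right)} = \left(2 - w\right) \left(w - 9 i \sqrt{2}\right)$
$\frac{P{\left(v{\left(-15 \right)} \right)}}{H} = \frac{\left(-1\right) \left(-2 - 8\right) \left(-8 - 9 i \sqrt{2}\right)}{-78338} = \left(-1\right) \left(-10\right) \left(-8 - 9 i \sqrt{2}\right) \left(- \frac{1}{78338}\right) = \left(-80 - 90 i \sqrt{2}\right) \left(- \frac{1}{78338}\right) = \frac{40}{39169} + \frac{45 i \sqrt{2}}{39169}$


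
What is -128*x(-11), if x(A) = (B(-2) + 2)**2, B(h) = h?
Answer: 0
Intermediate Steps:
x(A) = 0 (x(A) = (-2 + 2)**2 = 0**2 = 0)
-128*x(-11) = -128*0 = 0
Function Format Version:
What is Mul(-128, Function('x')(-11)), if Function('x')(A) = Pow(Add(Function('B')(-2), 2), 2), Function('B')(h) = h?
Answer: 0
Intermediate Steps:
Function('x')(A) = 0 (Function('x')(A) = Pow(Add(-2, 2), 2) = Pow(0, 2) = 0)
Mul(-128, Function('x')(-11)) = Mul(-128, 0) = 0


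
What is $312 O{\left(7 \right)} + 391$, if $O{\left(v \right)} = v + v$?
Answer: $4759$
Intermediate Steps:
$O{\left(v \right)} = 2 v$
$312 O{\left(7 \right)} + 391 = 312 \cdot 2 \cdot 7 + 391 = 312 \cdot 14 + 391 = 4368 + 391 = 4759$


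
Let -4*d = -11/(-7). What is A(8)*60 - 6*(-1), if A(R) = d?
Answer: -123/7 ≈ -17.571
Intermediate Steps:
d = -11/28 (d = -(-11)/(4*(-7)) = -(-11)*(-1)/(4*7) = -1/4*11/7 = -11/28 ≈ -0.39286)
A(R) = -11/28
A(8)*60 - 6*(-1) = -11/28*60 - 6*(-1) = -165/7 + 6 = -123/7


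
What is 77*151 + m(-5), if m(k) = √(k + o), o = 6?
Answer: 11628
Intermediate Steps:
m(k) = √(6 + k) (m(k) = √(k + 6) = √(6 + k))
77*151 + m(-5) = 77*151 + √(6 - 5) = 11627 + √1 = 11627 + 1 = 11628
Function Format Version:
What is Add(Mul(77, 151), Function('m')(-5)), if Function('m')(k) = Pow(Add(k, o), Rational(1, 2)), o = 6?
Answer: 11628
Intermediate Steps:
Function('m')(k) = Pow(Add(6, k), Rational(1, 2)) (Function('m')(k) = Pow(Add(k, 6), Rational(1, 2)) = Pow(Add(6, k), Rational(1, 2)))
Add(Mul(77, 151), Function('m')(-5)) = Add(Mul(77, 151), Pow(Add(6, -5), Rational(1, 2))) = Add(11627, Pow(1, Rational(1, 2))) = Add(11627, 1) = 11628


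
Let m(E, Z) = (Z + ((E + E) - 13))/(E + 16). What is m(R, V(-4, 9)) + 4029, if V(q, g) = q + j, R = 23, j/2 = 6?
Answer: 157172/39 ≈ 4030.1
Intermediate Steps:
j = 12 (j = 2*6 = 12)
V(q, g) = 12 + q (V(q, g) = q + 12 = 12 + q)
m(E, Z) = (-13 + Z + 2*E)/(16 + E) (m(E, Z) = (Z + (2*E - 13))/(16 + E) = (Z + (-13 + 2*E))/(16 + E) = (-13 + Z + 2*E)/(16 + E))
m(R, V(-4, 9)) + 4029 = (-13 + (12 - 4) + 2*23)/(16 + 23) + 4029 = (-13 + 8 + 46)/39 + 4029 = (1/39)*41 + 4029 = 41/39 + 4029 = 157172/39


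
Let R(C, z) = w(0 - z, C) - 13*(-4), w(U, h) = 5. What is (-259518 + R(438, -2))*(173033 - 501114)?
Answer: 85124224341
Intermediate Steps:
R(C, z) = 57 (R(C, z) = 5 - 13*(-4) = 5 + 52 = 57)
(-259518 + R(438, -2))*(173033 - 501114) = (-259518 + 57)*(173033 - 501114) = -259461*(-328081) = 85124224341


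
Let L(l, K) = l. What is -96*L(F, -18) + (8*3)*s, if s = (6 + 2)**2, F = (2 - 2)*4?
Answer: 1536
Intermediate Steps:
F = 0 (F = 0*4 = 0)
s = 64 (s = 8**2 = 64)
-96*L(F, -18) + (8*3)*s = -96*0 + (8*3)*64 = 0 + 24*64 = 0 + 1536 = 1536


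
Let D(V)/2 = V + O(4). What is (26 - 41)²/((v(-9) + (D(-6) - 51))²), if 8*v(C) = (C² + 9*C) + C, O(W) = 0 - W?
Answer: 14400/332929 ≈ 0.043252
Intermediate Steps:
O(W) = -W
D(V) = -8 + 2*V (D(V) = 2*(V - 1*4) = 2*(V - 4) = 2*(-4 + V) = -8 + 2*V)
v(C) = C²/8 + 5*C/4 (v(C) = ((C² + 9*C) + C)/8 = (C² + 10*C)/8 = C²/8 + 5*C/4)
(26 - 41)²/((v(-9) + (D(-6) - 51))²) = (26 - 41)²/(((⅛)*(-9)*(10 - 9) + ((-8 + 2*(-6)) - 51))²) = (-15)²/(((⅛)*(-9)*1 + ((-8 - 12) - 51))²) = 225/((-9/8 + (-20 - 51))²) = 225/((-9/8 - 71)²) = 225/((-577/8)²) = 225/(332929/64) = 225*(64/332929) = 14400/332929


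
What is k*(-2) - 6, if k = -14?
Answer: 22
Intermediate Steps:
k*(-2) - 6 = -14*(-2) - 6 = 28 - 6 = 22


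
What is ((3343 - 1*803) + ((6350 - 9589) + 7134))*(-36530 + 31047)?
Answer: -35283105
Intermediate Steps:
((3343 - 1*803) + ((6350 - 9589) + 7134))*(-36530 + 31047) = ((3343 - 803) + (-3239 + 7134))*(-5483) = (2540 + 3895)*(-5483) = 6435*(-5483) = -35283105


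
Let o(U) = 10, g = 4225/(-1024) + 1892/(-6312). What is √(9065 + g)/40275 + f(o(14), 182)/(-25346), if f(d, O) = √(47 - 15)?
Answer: -2*√2/12673 + √5775767305671/1016863200 ≈ 0.0021402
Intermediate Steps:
g = -3575701/807936 (g = 4225*(-1/1024) + 1892*(-1/6312) = -4225/1024 - 473/1578 = -3575701/807936 ≈ -4.4257)
f(d, O) = 4*√2 (f(d, O) = √32 = 4*√2)
√(9065 + g)/40275 + f(o(14), 182)/(-25346) = √(9065 - 3575701/807936)/40275 + (4*√2)/(-25346) = √(7320364139/807936)*(1/40275) + (4*√2)*(-1/25346) = (√5775767305671/25248)*(1/40275) - 2*√2/12673 = √5775767305671/1016863200 - 2*√2/12673 = -2*√2/12673 + √5775767305671/1016863200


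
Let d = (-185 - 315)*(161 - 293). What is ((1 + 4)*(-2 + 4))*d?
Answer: 660000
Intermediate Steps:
d = 66000 (d = -500*(-132) = 66000)
((1 + 4)*(-2 + 4))*d = ((1 + 4)*(-2 + 4))*66000 = (5*2)*66000 = 10*66000 = 660000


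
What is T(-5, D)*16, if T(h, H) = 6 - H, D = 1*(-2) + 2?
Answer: 96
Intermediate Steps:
D = 0 (D = -2 + 2 = 0)
T(-5, D)*16 = (6 - 1*0)*16 = (6 + 0)*16 = 6*16 = 96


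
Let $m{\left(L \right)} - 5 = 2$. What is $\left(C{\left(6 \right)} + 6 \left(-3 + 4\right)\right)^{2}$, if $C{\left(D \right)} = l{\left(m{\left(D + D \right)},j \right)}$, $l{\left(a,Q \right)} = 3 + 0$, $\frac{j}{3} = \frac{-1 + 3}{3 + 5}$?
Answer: $81$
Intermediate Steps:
$m{\left(L \right)} = 7$ ($m{\left(L \right)} = 5 + 2 = 7$)
$j = \frac{3}{4}$ ($j = 3 \frac{-1 + 3}{3 + 5} = 3 \cdot \frac{2}{8} = 3 \cdot 2 \cdot \frac{1}{8} = 3 \cdot \frac{1}{4} = \frac{3}{4} \approx 0.75$)
$l{\left(a,Q \right)} = 3$
$C{\left(D \right)} = 3$
$\left(C{\left(6 \right)} + 6 \left(-3 + 4\right)\right)^{2} = \left(3 + 6 \left(-3 + 4\right)\right)^{2} = \left(3 + 6 \cdot 1\right)^{2} = \left(3 + 6\right)^{2} = 9^{2} = 81$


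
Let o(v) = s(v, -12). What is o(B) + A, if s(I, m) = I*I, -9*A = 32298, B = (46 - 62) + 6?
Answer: -10466/3 ≈ -3488.7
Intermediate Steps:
B = -10 (B = -16 + 6 = -10)
A = -10766/3 (A = -⅑*32298 = -10766/3 ≈ -3588.7)
s(I, m) = I²
o(v) = v²
o(B) + A = (-10)² - 10766/3 = 100 - 10766/3 = -10466/3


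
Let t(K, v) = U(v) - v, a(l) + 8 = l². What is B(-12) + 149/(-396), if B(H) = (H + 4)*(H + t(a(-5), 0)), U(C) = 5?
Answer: 22027/396 ≈ 55.624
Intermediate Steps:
a(l) = -8 + l²
t(K, v) = 5 - v
B(H) = (4 + H)*(5 + H) (B(H) = (H + 4)*(H + (5 - 1*0)) = (4 + H)*(H + (5 + 0)) = (4 + H)*(H + 5) = (4 + H)*(5 + H))
B(-12) + 149/(-396) = (20 + (-12)² + 9*(-12)) + 149/(-396) = (20 + 144 - 108) - 1/396*149 = 56 - 149/396 = 22027/396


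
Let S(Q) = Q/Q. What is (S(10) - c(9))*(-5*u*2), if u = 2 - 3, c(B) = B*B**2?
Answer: -7280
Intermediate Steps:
S(Q) = 1
c(B) = B**3
u = -1
(S(10) - c(9))*(-5*u*2) = (1 - 1*9**3)*(-5*(-1)*2) = (1 - 1*729)*(5*2) = (1 - 729)*10 = -728*10 = -7280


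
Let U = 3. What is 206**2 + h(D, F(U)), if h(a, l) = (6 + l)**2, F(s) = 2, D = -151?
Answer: 42500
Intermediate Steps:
206**2 + h(D, F(U)) = 206**2 + (6 + 2)**2 = 42436 + 8**2 = 42436 + 64 = 42500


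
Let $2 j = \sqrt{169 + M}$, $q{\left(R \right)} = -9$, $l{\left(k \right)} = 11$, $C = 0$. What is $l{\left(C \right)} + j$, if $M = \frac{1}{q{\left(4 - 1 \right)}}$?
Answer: $11 + \frac{2 \sqrt{95}}{3} \approx 17.498$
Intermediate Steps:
$M = - \frac{1}{9}$ ($M = \frac{1}{-9} = - \frac{1}{9} \approx -0.11111$)
$j = \frac{2 \sqrt{95}}{3}$ ($j = \frac{\sqrt{169 - \frac{1}{9}}}{2} = \frac{\sqrt{\frac{1520}{9}}}{2} = \frac{\frac{4}{3} \sqrt{95}}{2} = \frac{2 \sqrt{95}}{3} \approx 6.4979$)
$l{\left(C \right)} + j = 11 + \frac{2 \sqrt{95}}{3}$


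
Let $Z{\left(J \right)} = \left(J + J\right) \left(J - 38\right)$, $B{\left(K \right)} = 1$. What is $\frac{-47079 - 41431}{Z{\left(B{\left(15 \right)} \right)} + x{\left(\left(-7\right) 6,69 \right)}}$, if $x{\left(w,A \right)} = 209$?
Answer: $- \frac{17702}{27} \approx -655.63$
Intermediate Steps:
$Z{\left(J \right)} = 2 J \left(-38 + J\right)$
$\frac{-47079 - 41431}{Z{\left(B{\left(15 \right)} \right)} + x{\left(\left(-7\right) 6,69 \right)}} = \frac{-47079 - 41431}{2 \cdot 1 \left(-38 + 1\right) + 209} = - \frac{88510}{2 \cdot 1 \left(-37\right) + 209} = - \frac{88510}{-74 + 209} = - \frac{88510}{135} = \left(-88510\right) \frac{1}{135} = - \frac{17702}{27}$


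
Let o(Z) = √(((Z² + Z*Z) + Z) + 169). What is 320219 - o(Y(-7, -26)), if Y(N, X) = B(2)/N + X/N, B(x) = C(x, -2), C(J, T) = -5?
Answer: 320219 - 2*√2605/7 ≈ 3.2020e+5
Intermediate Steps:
B(x) = -5
Y(N, X) = -5/N + X/N
o(Z) = √(169 + Z + 2*Z²) (o(Z) = √(((Z² + Z²) + Z) + 169) = √((2*Z² + Z) + 169) = √((Z + 2*Z²) + 169) = √(169 + Z + 2*Z²))
320219 - o(Y(-7, -26)) = 320219 - √(169 + (-5 - 26)/(-7) + 2*((-5 - 26)/(-7))²) = 320219 - √(169 - ⅐*(-31) + 2*(-⅐*(-31))²) = 320219 - √(169 + 31/7 + 2*(31/7)²) = 320219 - √(169 + 31/7 + 2*(961/49)) = 320219 - √(169 + 31/7 + 1922/49) = 320219 - √(10420/49) = 320219 - 2*√2605/7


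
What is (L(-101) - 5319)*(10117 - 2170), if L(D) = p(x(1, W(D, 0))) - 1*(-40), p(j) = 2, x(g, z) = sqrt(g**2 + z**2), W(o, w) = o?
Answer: -41936319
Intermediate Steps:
L(D) = 42 (L(D) = 2 - 1*(-40) = 2 + 40 = 42)
(L(-101) - 5319)*(10117 - 2170) = (42 - 5319)*(10117 - 2170) = -5277*7947 = -41936319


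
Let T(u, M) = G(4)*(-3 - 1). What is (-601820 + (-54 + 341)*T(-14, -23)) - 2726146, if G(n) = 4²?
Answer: -3346334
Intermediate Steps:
G(n) = 16
T(u, M) = -64 (T(u, M) = 16*(-3 - 1) = 16*(-4) = -64)
(-601820 + (-54 + 341)*T(-14, -23)) - 2726146 = (-601820 + (-54 + 341)*(-64)) - 2726146 = (-601820 + 287*(-64)) - 2726146 = (-601820 - 18368) - 2726146 = -620188 - 2726146 = -3346334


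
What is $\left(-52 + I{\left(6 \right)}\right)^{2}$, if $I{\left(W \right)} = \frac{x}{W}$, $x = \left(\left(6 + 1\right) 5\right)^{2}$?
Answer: $\frac{833569}{36} \approx 23155.0$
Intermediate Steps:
$x = 1225$ ($x = \left(7 \cdot 5\right)^{2} = 35^{2} = 1225$)
$I{\left(W \right)} = \frac{1225}{W}$
$\left(-52 + I{\left(6 \right)}\right)^{2} = \left(-52 + \frac{1225}{6}\right)^{2} = \left(\frac{913}{6}\right)^{2} = \frac{833569}{36}$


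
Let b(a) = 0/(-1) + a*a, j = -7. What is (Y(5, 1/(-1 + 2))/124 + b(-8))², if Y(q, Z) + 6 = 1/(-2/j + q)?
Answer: 86093535889/21049744 ≈ 4090.0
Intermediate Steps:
b(a) = a² (b(a) = 0*(-1) + a² = 0 + a² = a²)
Y(q, Z) = -6 + 1/(2/7 + q) (Y(q, Z) = -6 + 1/(-2/(-7) + q) = -6 + 1/(-2*(-⅐) + q) = -6 + 1/(2/7 + q))
(Y(5, 1/(-1 + 2))/124 + b(-8))² = (((-5 - 42*5)/(2 + 7*5))/124 + (-8)²)² = (((-5 - 210)/(2 + 35))*(1/124) + 64)² = ((-215/37)*(1/124) + 64)² = (((1/37)*(-215))*(1/124) + 64)² = (-215/37*1/124 + 64)² = (-215/4588 + 64)² = (293417/4588)² = 86093535889/21049744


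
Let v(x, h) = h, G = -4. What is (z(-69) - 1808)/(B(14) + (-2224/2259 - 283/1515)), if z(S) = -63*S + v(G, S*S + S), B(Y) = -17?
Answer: -8249088645/20729734 ≈ -397.94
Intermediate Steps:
z(S) = S² - 62*S (z(S) = -63*S + (S*S + S) = -63*S + (S² + S) = -63*S + (S + S²) = S² - 62*S)
(z(-69) - 1808)/(B(14) + (-2224/2259 - 283/1515)) = (-69*(-62 - 69) - 1808)/(-17 + (-2224/2259 - 283/1515)) = (-69*(-131) - 1808)/(-17 + (-2224*1/2259 - 283*1/1515)) = (9039 - 1808)/(-17 + (-2224/2259 - 283/1515)) = 7231/(-17 - 1336219/1140795) = 7231/(-20729734/1140795) = 7231*(-1140795/20729734) = -8249088645/20729734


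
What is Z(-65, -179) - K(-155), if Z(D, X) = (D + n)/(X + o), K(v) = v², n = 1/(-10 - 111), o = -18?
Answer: -572676059/23837 ≈ -24025.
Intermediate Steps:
n = -1/121 (n = 1/(-121) = -1/121 ≈ -0.0082645)
Z(D, X) = (-1/121 + D)/(-18 + X) (Z(D, X) = (D - 1/121)/(X - 18) = (-1/121 + D)/(-18 + X))
Z(-65, -179) - K(-155) = (-1/121 - 65)/(-18 - 179) - 1*(-155)² = -7866/121/(-197) - 1*24025 = -1/197*(-7866/121) - 24025 = 7866/23837 - 24025 = -572676059/23837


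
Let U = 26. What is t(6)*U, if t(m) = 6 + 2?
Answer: 208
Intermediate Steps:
t(m) = 8
t(6)*U = 8*26 = 208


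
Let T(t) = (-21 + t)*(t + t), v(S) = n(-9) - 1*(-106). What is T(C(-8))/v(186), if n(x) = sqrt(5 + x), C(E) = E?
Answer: 6148/1405 - 116*I/1405 ≈ 4.3758 - 0.082562*I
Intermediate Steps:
v(S) = 106 + 2*I (v(S) = sqrt(5 - 9) - 1*(-106) = sqrt(-4) + 106 = 2*I + 106 = 106 + 2*I)
T(t) = 2*t*(-21 + t) (T(t) = (-21 + t)*(2*t) = 2*t*(-21 + t))
T(C(-8))/v(186) = (2*(-8)*(-21 - 8))/(106 + 2*I) = (2*(-8)*(-29))*((106 - 2*I)/11240) = 464*((106 - 2*I)/11240) = 58*(106 - 2*I)/1405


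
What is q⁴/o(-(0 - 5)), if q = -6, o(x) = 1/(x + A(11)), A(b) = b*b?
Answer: 163296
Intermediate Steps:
A(b) = b²
o(x) = 1/(121 + x) (o(x) = 1/(x + 11²) = 1/(x + 121) = 1/(121 + x))
q⁴/o(-(0 - 5)) = (-6)⁴/(1/(121 - (0 - 5))) = 1296/(1/(121 - 1*(-5))) = 1296/(1/(121 + 5)) = 1296/(1/126) = 1296*126 = 163296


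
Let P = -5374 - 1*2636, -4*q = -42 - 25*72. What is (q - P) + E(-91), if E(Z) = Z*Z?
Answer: 33503/2 ≈ 16752.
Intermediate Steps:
q = 921/2 (q = -(-42 - 25*72)/4 = -(-42 - 1800)/4 = -¼*(-1842) = 921/2 ≈ 460.50)
E(Z) = Z²
P = -8010 (P = -5374 - 2636 = -8010)
(q - P) + E(-91) = (921/2 - 1*(-8010)) + (-91)² = (921/2 + 8010) + 8281 = 16941/2 + 8281 = 33503/2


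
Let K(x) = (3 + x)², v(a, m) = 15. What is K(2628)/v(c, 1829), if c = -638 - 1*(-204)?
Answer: 2307387/5 ≈ 4.6148e+5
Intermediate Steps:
c = -434 (c = -638 + 204 = -434)
K(2628)/v(c, 1829) = (3 + 2628)²/15 = 2631²*(1/15) = 6922161*(1/15) = 2307387/5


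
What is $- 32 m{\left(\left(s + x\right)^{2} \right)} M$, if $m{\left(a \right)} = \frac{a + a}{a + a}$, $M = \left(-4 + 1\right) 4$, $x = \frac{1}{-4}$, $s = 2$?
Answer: $384$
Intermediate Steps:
$x = - \frac{1}{4} \approx -0.25$
$M = -12$ ($M = \left(-3\right) 4 = -12$)
$m{\left(a \right)} = 1$ ($m{\left(a \right)} = \frac{2 a}{2 a} = 2 a \frac{1}{2 a} = 1$)
$- 32 m{\left(\left(s + x\right)^{2} \right)} M = \left(-32\right) 1 \left(-12\right) = \left(-32\right) \left(-12\right) = 384$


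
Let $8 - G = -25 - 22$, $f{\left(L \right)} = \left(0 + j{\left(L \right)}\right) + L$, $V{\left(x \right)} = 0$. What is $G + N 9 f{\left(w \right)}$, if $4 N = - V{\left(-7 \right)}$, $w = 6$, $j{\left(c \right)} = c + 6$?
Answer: $55$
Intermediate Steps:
$j{\left(c \right)} = 6 + c$
$N = 0$ ($N = \frac{\left(-1\right) 0}{4} = \frac{1}{4} \cdot 0 = 0$)
$f{\left(L \right)} = 6 + 2 L$ ($f{\left(L \right)} = \left(0 + \left(6 + L\right)\right) + L = \left(6 + L\right) + L = 6 + 2 L$)
$G = 55$ ($G = 8 - \left(-25 - 22\right) = 8 - -47 = 8 + 47 = 55$)
$G + N 9 f{\left(w \right)} = 55 + 0 \cdot 9 \left(6 + 2 \cdot 6\right) = 55 + 0 \cdot 9 \left(6 + 12\right) = 55 + 0 \cdot 9 \cdot 18 = 55 + 0 \cdot 162 = 55 + 0 = 55$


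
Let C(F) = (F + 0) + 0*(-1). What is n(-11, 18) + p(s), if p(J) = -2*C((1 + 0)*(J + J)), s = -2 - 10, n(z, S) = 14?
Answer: 62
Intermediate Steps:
C(F) = F (C(F) = F + 0 = F)
s = -12
p(J) = -4*J (p(J) = -2*(1 + 0)*(J + J) = -2*2*J = -4*J)
n(-11, 18) + p(s) = 14 - 4*(-12) = 14 + 48 = 62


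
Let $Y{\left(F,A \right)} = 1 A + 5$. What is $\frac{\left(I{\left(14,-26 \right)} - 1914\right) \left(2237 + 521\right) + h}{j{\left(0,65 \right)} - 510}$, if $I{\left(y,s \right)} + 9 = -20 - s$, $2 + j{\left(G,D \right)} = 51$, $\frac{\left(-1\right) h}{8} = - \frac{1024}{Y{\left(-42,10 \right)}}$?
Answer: $\frac{79298098}{6915} \approx 11468.0$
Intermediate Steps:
$Y{\left(F,A \right)} = 5 + A$ ($Y{\left(F,A \right)} = A + 5 = 5 + A$)
$h = \frac{8192}{15}$ ($h = - 8 \left(- \frac{1024}{5 + 10}\right) = - 8 \left(- \frac{1024}{15}\right) = - 8 \left(\left(-1024\right) \frac{1}{15}\right) = \left(-8\right) \left(- \frac{1024}{15}\right) = \frac{8192}{15} \approx 546.13$)
$j{\left(G,D \right)} = 49$ ($j{\left(G,D \right)} = -2 + 51 = 49$)
$I{\left(y,s \right)} = -29 - s$ ($I{\left(y,s \right)} = -9 - \left(20 + s\right) = -29 - s$)
$\frac{\left(I{\left(14,-26 \right)} - 1914\right) \left(2237 + 521\right) + h}{j{\left(0,65 \right)} - 510} = \frac{\left(\left(-29 - -26\right) - 1914\right) \left(2237 + 521\right) + \frac{8192}{15}}{49 - 510} = \frac{\left(\left(-29 + 26\right) - 1914\right) 2758 + \frac{8192}{15}}{-461} = \left(\left(-3 - 1914\right) 2758 + \frac{8192}{15}\right) \left(- \frac{1}{461}\right) = \left(\left(-1917\right) 2758 + \frac{8192}{15}\right) \left(- \frac{1}{461}\right) = \left(-5287086 + \frac{8192}{15}\right) \left(- \frac{1}{461}\right) = \left(- \frac{79298098}{15}\right) \left(- \frac{1}{461}\right) = \frac{79298098}{6915}$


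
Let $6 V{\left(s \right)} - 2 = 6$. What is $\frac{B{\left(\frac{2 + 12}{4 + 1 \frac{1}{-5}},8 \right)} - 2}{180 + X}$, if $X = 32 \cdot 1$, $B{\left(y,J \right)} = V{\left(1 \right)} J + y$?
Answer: $\frac{176}{3021} \approx 0.058259$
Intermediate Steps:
$V{\left(s \right)} = \frac{4}{3}$ ($V{\left(s \right)} = \frac{1}{3} + \frac{1}{6} \cdot 6 = \frac{1}{3} + 1 = \frac{4}{3}$)
$B{\left(y,J \right)} = y + \frac{4 J}{3}$ ($B{\left(y,J \right)} = \frac{4 J}{3} + y = y + \frac{4 J}{3}$)
$X = 32$
$\frac{B{\left(\frac{2 + 12}{4 + 1 \frac{1}{-5}},8 \right)} - 2}{180 + X} = \frac{\left(\frac{2 + 12}{4 + 1 \frac{1}{-5}} + \frac{4}{3} \cdot 8\right) - 2}{180 + 32} = \frac{\left(\frac{14}{4 + 1 \left(- \frac{1}{5}\right)} + \frac{32}{3}\right) - 2}{212} = \left(\left(\frac{14}{4 - \frac{1}{5}} + \frac{32}{3}\right) - 2\right) \frac{1}{212} = \left(\left(\frac{14}{\frac{19}{5}} + \frac{32}{3}\right) - 2\right) \frac{1}{212} = \left(\left(14 \cdot \frac{5}{19} + \frac{32}{3}\right) - 2\right) \frac{1}{212} = \left(\left(\frac{70}{19} + \frac{32}{3}\right) - 2\right) \frac{1}{212} = \left(\frac{818}{57} - 2\right) \frac{1}{212} = \frac{704}{57} \cdot \frac{1}{212} = \frac{176}{3021}$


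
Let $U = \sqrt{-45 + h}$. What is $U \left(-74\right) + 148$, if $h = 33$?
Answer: $148 - 148 i \sqrt{3} \approx 148.0 - 256.34 i$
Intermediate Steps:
$U = 2 i \sqrt{3}$ ($U = \sqrt{-45 + 33} = \sqrt{-12} = 2 i \sqrt{3} \approx 3.4641 i$)
$U \left(-74\right) + 148 = 2 i \sqrt{3} \left(-74\right) + 148 = - 148 i \sqrt{3} + 148 = 148 - 148 i \sqrt{3}$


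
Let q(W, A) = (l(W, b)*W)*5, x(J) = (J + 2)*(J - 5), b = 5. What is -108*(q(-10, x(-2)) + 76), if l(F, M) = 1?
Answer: -2808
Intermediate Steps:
x(J) = (-5 + J)*(2 + J) (x(J) = (2 + J)*(-5 + J) = (-5 + J)*(2 + J))
q(W, A) = 5*W (q(W, A) = (1*W)*5 = W*5 = 5*W)
-108*(q(-10, x(-2)) + 76) = -108*(5*(-10) + 76) = -108*(-50 + 76) = -108*26 = -2808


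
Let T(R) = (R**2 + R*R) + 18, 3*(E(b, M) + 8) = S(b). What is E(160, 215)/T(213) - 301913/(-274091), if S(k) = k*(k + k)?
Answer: 24057032425/18656552097 ≈ 1.2895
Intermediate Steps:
S(k) = 2*k**2 (S(k) = k*(2*k) = 2*k**2)
E(b, M) = -8 + 2*b**2/3 (E(b, M) = -8 + (2*b**2)/3 = -8 + 2*b**2/3)
T(R) = 18 + 2*R**2 (T(R) = (R**2 + R**2) + 18 = 2*R**2 + 18 = 18 + 2*R**2)
E(160, 215)/T(213) - 301913/(-274091) = (-8 + (2/3)*160**2)/(18 + 2*213**2) - 301913/(-274091) = (-8 + (2/3)*25600)/(18 + 2*45369) - 301913*(-1/274091) = (-8 + 51200/3)/(18 + 90738) + 301913/274091 = (51176/3)/90756 + 301913/274091 = (51176/3)*(1/90756) + 301913/274091 = 12794/68067 + 301913/274091 = 24057032425/18656552097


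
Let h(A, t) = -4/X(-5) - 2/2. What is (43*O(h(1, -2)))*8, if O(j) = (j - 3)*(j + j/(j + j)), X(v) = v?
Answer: -8256/25 ≈ -330.24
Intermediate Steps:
h(A, t) = -⅕ (h(A, t) = -4/(-5) - 2/2 = -4*(-⅕) - 2*½ = ⅘ - 1 = -⅕)
O(j) = (½ + j)*(-3 + j) (O(j) = (-3 + j)*(j + j/((2*j))) = (-3 + j)*(j + (1/(2*j))*j) = (-3 + j)*(j + ½) = (-3 + j)*(½ + j) = (½ + j)*(-3 + j))
(43*O(h(1, -2)))*8 = (43*(-3/2 + (-⅕)² - 5/2*(-⅕)))*8 = (43*(-3/2 + 1/25 + ½))*8 = (43*(-24/25))*8 = -1032/25*8 = -8256/25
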